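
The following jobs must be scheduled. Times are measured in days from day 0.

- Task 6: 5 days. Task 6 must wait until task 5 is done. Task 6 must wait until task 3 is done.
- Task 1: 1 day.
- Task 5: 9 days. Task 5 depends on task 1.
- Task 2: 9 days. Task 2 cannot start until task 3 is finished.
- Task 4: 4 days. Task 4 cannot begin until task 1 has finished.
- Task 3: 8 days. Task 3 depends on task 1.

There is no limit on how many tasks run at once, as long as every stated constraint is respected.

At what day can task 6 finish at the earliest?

Nothing blocks task 1, so it runs from day 0 to day 1.
Task 5 cannot begin until task 1 (finishes day 1). It runs from day 1 to 1 + 9 = day 10.
Task 3 cannot begin until task 1 (finishes day 1). It runs from day 1 to 1 + 8 = day 9.
Task 6 cannot start until task 5 (finishes day 10); task 3 (finishes day 9). The controlling bound is day 10, so task 6 finishes at 10 + 5 = day 15.

15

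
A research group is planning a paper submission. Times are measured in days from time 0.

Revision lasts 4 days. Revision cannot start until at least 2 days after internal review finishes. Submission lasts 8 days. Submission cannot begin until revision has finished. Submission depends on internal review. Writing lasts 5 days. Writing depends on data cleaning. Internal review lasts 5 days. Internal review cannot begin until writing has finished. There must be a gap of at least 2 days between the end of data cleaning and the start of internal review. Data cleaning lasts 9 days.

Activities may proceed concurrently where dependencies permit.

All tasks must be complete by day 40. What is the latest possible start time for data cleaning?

7

Nothing follows submission; the deadline of day 40 is its only limit. It must start by 40 − 8 = day 32.
Since submission (must start by day 32) depends on it, revision must finish by day 32. Backing off its 4-day duration gives a latest start of day 28.
For internal review: revision (must start by day 28, minus 2-day gap → day 26); submission (must start by day 32). The most restrictive is day 26; with a 5-day duration, internal review must start by day 21.
Writing must finish before internal review (must start by day 21). With a 5-day duration, writing must start by 21 − 5 = day 16.
For data cleaning: writing (must start by day 16); internal review (must start by day 21, minus 2-day gap → day 19). The most restrictive is day 16; with a 9-day duration, data cleaning must start by day 7.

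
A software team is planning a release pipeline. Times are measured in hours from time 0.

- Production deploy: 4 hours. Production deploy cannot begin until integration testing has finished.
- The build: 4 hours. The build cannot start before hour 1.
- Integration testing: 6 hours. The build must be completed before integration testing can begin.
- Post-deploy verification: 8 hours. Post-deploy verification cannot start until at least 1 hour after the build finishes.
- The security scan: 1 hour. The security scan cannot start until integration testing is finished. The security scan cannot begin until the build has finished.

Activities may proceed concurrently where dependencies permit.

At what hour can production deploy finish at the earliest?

15

The build waits on its own release at hour 1, so it starts at hour 1 and finishes at 1 + 4 = hour 5.
Integration testing cannot begin until the build (finishes hour 5). It runs from hour 5 to 5 + 6 = hour 11.
After integration testing (finishes hour 11), production deploy can start at hour 11 and finishes at hour 15.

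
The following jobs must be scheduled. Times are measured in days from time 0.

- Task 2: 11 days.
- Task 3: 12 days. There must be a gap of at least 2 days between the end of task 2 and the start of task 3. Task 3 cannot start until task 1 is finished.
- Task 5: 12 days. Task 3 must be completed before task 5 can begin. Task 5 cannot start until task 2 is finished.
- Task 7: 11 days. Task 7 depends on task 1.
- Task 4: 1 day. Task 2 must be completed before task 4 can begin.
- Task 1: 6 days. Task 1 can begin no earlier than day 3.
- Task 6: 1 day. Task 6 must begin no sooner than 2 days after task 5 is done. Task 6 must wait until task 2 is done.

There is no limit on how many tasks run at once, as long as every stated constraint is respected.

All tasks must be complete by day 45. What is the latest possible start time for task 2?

5

Task 6 has no dependents, so it just needs to finish by day 45. Starting by 45 − 1 = day 44 achieves that.
Task 5 must finish before task 6 (must start by day 44, minus 2-day gap → day 42). With a 12-day duration, task 5 must start by 42 − 12 = day 30.
Task 3 feeds into task 5 (must start by day 30); so task 3 must finish by day 30 and therefore start by day 18.
Nothing follows task 4; the deadline of day 45 is its only limit. It must start by 45 − 1 = day 44.
Task 2 has several dependents: task 3 (must start by day 18, minus 2-day gap → day 16); task 4 (must start by day 44); task 5 (must start by day 30); task 6 (must start by day 44). The earliest of those limits is day 16, so task 2 must start by 16 − 11 = day 5.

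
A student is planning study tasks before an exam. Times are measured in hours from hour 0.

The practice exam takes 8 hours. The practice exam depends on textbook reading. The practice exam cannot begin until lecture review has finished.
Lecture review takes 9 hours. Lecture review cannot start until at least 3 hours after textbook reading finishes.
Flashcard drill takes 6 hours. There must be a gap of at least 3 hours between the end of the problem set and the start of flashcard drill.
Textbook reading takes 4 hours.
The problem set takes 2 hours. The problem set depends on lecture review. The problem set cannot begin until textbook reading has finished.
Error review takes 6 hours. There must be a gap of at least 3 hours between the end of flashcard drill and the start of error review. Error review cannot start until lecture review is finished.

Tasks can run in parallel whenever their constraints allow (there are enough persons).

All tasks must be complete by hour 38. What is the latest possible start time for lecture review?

9

Error review has no dependents, so it just needs to finish by hour 38. Starting by 38 − 6 = hour 32 achieves that.
Since error review (must start by hour 32, minus 3-hour gap → hour 29) depends on it, flashcard drill must finish by hour 29. Backing off its 6-hour duration gives a latest start of hour 23.
The problem set must finish before flashcard drill (must start by hour 23, minus 3-hour gap → hour 20). With a 2-hour duration, the problem set must start by 20 − 2 = hour 18.
The practice exam must finish by hour 38; it takes 8 hours, so it must start by 38 − 8 = hour 30.
Lecture review feeds the problem set (must start by hour 18); the practice exam (must start by hour 30); error review (must start by hour 32). Taking the minimum, lecture review must finish by hour 18 and start by 18 − 9 = hour 9.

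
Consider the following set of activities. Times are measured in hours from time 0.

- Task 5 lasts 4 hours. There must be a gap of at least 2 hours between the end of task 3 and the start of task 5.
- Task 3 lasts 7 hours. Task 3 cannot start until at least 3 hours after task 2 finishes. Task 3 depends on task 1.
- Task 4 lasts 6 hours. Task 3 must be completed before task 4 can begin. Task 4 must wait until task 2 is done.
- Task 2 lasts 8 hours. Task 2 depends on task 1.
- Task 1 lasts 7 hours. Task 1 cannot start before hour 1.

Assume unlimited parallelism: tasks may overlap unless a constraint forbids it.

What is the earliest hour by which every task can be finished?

Task 1 cannot begin until its own release at hour 1. It runs from hour 1 to 1 + 7 = hour 8.
Task 2 waits on task 1 (finishes hour 8), so it starts at hour 8 and finishes at 8 + 8 = hour 16.
Task 3 cannot start until task 2 (finishes hour 16, plus 3-hour gap → hour 19); task 1 (finishes hour 8). The controlling bound is hour 19, so task 3 finishes at 19 + 7 = hour 26.
Task 5 cannot begin until task 3 (finishes hour 26, plus 2-hour gap → hour 28). It runs from hour 28 to 28 + 4 = hour 32.
Task 4 cannot start until task 3 (finishes hour 26); task 2 (finishes hour 16). The controlling bound is hour 26, so task 4 finishes at 26 + 6 = hour 32.
All tasks are finished once the last one completes. Finish times: Task 1 at 8, Task 2 at 16, Task 3 at 26, Task 4 at 32, Task 5 at 32. The latest is hour 32.

32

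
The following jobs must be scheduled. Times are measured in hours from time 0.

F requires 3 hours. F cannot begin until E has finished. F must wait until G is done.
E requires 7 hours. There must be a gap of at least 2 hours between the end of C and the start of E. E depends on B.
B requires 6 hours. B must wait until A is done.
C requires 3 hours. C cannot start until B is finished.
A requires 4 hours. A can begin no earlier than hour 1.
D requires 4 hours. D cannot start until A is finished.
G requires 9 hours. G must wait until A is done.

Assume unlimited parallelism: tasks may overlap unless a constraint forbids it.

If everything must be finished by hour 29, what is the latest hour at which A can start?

4

F must finish by hour 29; it takes 3 hours, so it must start by 29 − 3 = hour 26.
E feeds into F (must start by hour 26); so E must finish by hour 26 and therefore start by hour 19.
C feeds into E (must start by hour 19, minus 2-hour gap → hour 17); so C must finish by hour 17 and therefore start by hour 14.
B has several dependents: C (must start by hour 14); E (must start by hour 19). The earliest of those limits is hour 14, so B must start by 14 − 6 = hour 8.
To finish by hour 29, D (duration 4) must start no later than hour 25.
G must finish before F (must start by hour 26). With a 9-hour duration, G must start by 26 − 9 = hour 17.
For A: B (must start by hour 8); D (must start by hour 25); G (must start by hour 17). The most restrictive is hour 8; with a 4-hour duration, A must start by hour 4.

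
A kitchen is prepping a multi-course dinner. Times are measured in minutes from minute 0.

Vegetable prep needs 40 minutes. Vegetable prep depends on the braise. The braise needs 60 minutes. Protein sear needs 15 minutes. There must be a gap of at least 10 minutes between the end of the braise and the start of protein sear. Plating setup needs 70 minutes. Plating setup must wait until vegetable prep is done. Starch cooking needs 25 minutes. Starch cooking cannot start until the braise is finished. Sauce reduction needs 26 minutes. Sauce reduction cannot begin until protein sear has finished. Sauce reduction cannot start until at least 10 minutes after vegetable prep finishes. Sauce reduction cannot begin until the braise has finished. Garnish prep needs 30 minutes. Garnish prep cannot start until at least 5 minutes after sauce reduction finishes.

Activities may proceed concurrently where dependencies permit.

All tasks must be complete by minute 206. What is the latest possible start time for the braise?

To finish by minute 206, garnish prep (duration 30) must start no later than minute 176.
Sauce reduction must finish before garnish prep (must start by minute 176, minus 5-minute gap → minute 171). With a 26-minute duration, sauce reduction must start by 171 − 26 = minute 145.
Since sauce reduction (must start by minute 145) depends on it, protein sear must finish by minute 145. Backing off its 15-minute duration gives a latest start of minute 130.
Plating setup has no dependents, so it just needs to finish by minute 206. Starting by 206 − 70 = minute 136 achieves that.
Vegetable prep feeds sauce reduction (must start by minute 145, minus 10-minute gap → minute 135); plating setup (must start by minute 136). Taking the minimum, vegetable prep must finish by minute 135 and start by 135 − 40 = minute 95.
Nothing follows starch cooking; the deadline of minute 206 is its only limit. It must start by 206 − 25 = minute 181.
The braise feeds protein sear (must start by minute 130, minus 10-minute gap → minute 120); vegetable prep (must start by minute 95); sauce reduction (must start by minute 145); starch cooking (must start by minute 181). Taking the minimum, the braise must finish by minute 95 and start by 95 − 60 = minute 35.

35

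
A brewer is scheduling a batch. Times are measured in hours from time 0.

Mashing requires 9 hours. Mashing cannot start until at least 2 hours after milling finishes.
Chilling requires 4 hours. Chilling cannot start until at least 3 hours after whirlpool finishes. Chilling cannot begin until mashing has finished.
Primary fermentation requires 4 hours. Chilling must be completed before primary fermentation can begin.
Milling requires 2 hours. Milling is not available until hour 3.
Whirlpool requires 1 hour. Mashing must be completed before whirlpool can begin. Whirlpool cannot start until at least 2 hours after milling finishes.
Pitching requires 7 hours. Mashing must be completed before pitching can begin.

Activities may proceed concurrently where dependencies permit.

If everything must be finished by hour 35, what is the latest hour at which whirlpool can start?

To finish by hour 35, primary fermentation (duration 4) must start no later than hour 31.
Chilling has to be done before primary fermentation (must start by hour 31). That means finishing by hour 31, i.e. starting by 31 − 4 = hour 27.
Whirlpool has to be done before chilling (must start by hour 27, minus 3-hour gap → hour 24). That means finishing by hour 24, i.e. starting by 24 − 1 = hour 23.

23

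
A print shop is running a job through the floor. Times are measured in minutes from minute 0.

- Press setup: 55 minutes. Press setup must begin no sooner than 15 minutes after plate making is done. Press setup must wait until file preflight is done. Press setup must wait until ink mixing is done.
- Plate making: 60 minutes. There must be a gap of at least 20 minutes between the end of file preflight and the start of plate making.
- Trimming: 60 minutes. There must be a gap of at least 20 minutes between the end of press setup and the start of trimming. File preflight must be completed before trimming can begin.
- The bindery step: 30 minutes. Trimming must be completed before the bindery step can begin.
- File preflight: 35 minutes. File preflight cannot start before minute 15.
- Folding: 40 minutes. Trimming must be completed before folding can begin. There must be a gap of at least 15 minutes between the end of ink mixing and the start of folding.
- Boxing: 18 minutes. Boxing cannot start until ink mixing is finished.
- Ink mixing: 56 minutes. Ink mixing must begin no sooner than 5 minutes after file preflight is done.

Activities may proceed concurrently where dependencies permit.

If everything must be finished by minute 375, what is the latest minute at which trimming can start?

275

To finish by minute 375, folding (duration 40) must start no later than minute 335.
The bindery step has no dependents, so it just needs to finish by minute 375. Starting by 375 − 30 = minute 345 achieves that.
Trimming must finish in time for folding (must start by minute 335); the bindery step (must start by minute 345). The tightest is minute 335, so trimming must start by 335 − 60 = minute 275.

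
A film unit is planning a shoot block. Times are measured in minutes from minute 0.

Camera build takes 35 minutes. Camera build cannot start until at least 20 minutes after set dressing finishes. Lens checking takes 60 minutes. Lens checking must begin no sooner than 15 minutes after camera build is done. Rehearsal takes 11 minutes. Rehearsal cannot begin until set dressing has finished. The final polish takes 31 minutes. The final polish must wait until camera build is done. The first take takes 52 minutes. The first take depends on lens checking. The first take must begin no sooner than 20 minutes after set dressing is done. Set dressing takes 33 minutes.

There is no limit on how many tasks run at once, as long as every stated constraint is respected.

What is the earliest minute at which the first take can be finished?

Nothing blocks set dressing, so it runs from minute 0 to minute 33.
After set dressing (finishes minute 33, plus 20-minute gap → minute 53), camera build can start at minute 53 and finishes at minute 88.
Lens checking waits on camera build (finishes minute 88, plus 15-minute gap → minute 103), so it starts at minute 103 and finishes at 103 + 60 = minute 163.
The first take has to wait for lens checking (finishes minute 163); set dressing (finishes minute 33, plus 20-minute gap → minute 53). The latest of these is minute 163, so the first take runs minute 163 to 163 + 52 = minute 215.

215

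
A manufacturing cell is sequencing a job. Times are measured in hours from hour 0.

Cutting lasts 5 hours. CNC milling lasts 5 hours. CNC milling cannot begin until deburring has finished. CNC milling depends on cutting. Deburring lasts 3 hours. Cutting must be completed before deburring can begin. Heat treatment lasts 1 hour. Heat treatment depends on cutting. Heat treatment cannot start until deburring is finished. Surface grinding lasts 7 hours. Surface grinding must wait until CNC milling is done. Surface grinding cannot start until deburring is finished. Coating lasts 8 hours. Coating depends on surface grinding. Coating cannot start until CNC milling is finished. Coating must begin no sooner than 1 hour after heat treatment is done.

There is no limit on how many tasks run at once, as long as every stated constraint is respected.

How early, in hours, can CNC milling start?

Cutting has no prerequisites, so it starts at hour 0 and finishes at hour 5.
Deburring waits on cutting (finishes hour 5), so it starts at hour 5 and finishes at 5 + 3 = hour 8.
CNC milling waits on deburring (finishes hour 8); cutting (finishes hour 5). The latest of these is hour 8, which is the earliest CNC milling can start.

8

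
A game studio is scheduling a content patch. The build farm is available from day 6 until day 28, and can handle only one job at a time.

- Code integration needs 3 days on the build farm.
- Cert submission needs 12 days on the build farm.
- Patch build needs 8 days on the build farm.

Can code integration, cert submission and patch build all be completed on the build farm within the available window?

The build farm window is 28 − 6 = 22 days.
Running back to back, the jobs need 3 + 12 + 8 = 23 days on the build farm.
Since 23 > 22, they cannot all fit.

No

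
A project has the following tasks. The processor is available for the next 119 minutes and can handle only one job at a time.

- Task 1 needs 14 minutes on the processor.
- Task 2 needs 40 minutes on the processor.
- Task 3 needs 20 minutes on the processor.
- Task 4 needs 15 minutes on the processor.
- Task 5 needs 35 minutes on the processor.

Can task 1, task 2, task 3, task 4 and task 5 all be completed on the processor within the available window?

Running back to back, the jobs need 14 + 40 + 20 + 15 + 35 = 124 minutes on the processor.
Since 124 > 119, they cannot all fit.

No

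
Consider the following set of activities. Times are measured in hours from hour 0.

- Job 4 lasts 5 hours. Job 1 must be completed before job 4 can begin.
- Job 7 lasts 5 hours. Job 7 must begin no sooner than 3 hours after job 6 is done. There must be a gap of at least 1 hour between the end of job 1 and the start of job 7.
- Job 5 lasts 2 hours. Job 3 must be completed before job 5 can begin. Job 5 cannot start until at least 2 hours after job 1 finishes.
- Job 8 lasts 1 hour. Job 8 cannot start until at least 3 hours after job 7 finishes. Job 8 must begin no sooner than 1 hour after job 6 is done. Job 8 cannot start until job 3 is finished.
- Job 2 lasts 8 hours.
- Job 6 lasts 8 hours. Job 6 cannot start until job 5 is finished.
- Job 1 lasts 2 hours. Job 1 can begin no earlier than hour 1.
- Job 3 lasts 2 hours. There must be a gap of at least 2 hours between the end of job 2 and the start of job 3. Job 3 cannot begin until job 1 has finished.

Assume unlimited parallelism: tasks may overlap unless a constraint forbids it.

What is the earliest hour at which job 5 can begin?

12

Nothing blocks job 2, so it runs from hour 0 to hour 8.
Job 1 waits on its own release at hour 1, so it starts at hour 1 and finishes at 1 + 2 = hour 3.
Job 3 needs all of job 2 (finishes hour 8, plus 2-hour gap → hour 10); job 1 (finishes hour 3). That puts its earliest start at hour 10; it finishes at 10 + 2 = hour 12.
Job 5 waits on job 3 (finishes hour 12); job 1 (finishes hour 3, plus 2-hour gap → hour 5). The latest of these is hour 12, which is the earliest job 5 can start.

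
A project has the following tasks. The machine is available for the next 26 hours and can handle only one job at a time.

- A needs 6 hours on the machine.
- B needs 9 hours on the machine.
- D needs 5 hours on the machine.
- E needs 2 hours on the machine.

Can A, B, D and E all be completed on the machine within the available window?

Running back to back, the jobs need 6 + 9 + 5 + 2 = 22 hours on the machine.
Since 22 ≤ 26, they fit within the window.

Yes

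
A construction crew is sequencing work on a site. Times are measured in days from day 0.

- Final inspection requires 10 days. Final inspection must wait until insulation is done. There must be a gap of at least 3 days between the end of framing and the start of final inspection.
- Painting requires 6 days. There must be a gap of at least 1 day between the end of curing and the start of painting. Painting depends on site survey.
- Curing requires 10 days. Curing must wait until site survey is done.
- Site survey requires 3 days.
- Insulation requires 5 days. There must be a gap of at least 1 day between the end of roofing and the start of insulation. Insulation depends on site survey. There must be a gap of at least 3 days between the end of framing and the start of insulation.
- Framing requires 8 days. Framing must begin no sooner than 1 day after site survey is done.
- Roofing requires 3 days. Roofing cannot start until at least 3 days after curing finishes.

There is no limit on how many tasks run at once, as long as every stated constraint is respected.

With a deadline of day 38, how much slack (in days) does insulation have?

3

Site survey has no prerequisites, so it starts at day 0 and finishes at day 3.
After site survey (finishes day 3, plus 1-day gap → day 4), framing can start at day 4 and finishes at day 12.
Curing waits on site survey (finishes day 3), so it starts at day 3 and finishes at 3 + 10 = day 13.
Roofing cannot begin until curing (finishes day 13, plus 3-day gap → day 16). It runs from day 16 to 16 + 3 = day 19.
Insulation has to wait for roofing (finishes day 19, plus 1-day gap → day 20); site survey (finishes day 3); framing (finishes day 12, plus 3-day gap → day 15). The latest of these is day 20, so insulation runs day 20 to 20 + 5 = day 25.

Working backward from the deadline:
Final inspection has no dependents, so it just needs to finish by day 38. Starting by 38 − 10 = day 28 achieves that.
Insulation feeds into final inspection (must start by day 28); so insulation must finish by day 28 and therefore start by day 23.
So insulation can start as early as day 20 and as late as day 23, giving 23 − 20 = 3 days of slack.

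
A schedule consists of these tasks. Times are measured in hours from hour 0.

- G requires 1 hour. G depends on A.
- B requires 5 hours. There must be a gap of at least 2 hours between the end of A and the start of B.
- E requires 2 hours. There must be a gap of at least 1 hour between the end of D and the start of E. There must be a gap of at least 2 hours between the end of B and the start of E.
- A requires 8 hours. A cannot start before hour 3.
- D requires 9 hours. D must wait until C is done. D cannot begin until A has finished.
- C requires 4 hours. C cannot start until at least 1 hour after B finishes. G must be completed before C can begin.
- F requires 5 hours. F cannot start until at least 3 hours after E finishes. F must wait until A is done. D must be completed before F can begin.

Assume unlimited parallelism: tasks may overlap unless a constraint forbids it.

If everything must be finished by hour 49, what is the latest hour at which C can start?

25

F must finish by hour 49; it takes 5 hours, so it must start by 49 − 5 = hour 44.
E feeds into F (must start by hour 44, minus 3-hour gap → hour 41); so E must finish by hour 41 and therefore start by hour 39.
D has several dependents: E (must start by hour 39, minus 1-hour gap → hour 38); F (must start by hour 44). The earliest of those limits is hour 38, so D must start by 38 − 9 = hour 29.
C has to be done before D (must start by hour 29). That means finishing by hour 29, i.e. starting by 29 − 4 = hour 25.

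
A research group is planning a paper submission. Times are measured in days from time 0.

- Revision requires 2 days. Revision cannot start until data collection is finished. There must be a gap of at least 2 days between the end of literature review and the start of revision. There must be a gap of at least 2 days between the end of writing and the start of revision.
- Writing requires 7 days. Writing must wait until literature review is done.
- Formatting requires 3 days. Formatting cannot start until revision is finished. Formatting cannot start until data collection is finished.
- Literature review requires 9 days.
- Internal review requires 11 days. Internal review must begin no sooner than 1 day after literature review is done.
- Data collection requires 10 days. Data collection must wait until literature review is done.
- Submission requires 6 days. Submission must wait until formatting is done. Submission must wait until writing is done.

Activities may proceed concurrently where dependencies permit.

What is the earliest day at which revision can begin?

Nothing blocks literature review, so it runs from day 0 to day 9.
Writing waits on literature review (finishes day 9), so it starts at day 9 and finishes at 9 + 7 = day 16.
Data collection cannot begin until literature review (finishes day 9). It runs from day 9 to 9 + 10 = day 19.
Revision waits on data collection (finishes day 19); literature review (finishes day 9, plus 2-day gap → day 11); writing (finishes day 16, plus 2-day gap → day 18). The latest of these is day 19, which is the earliest revision can start.

19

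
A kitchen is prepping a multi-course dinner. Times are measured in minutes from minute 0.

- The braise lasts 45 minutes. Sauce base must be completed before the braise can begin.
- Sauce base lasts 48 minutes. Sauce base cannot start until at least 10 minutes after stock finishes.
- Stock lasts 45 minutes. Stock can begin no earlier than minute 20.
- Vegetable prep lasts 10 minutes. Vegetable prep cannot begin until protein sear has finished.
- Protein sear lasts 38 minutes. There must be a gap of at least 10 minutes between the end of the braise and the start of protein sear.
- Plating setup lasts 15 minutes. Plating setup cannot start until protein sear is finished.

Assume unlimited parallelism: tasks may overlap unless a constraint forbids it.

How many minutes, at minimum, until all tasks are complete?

Stock cannot begin until its own release at minute 20. It runs from minute 20 to 20 + 45 = minute 65.
After stock (finishes minute 65, plus 10-minute gap → minute 75), sauce base can start at minute 75 and finishes at minute 123.
The braise cannot begin until sauce base (finishes minute 123). It runs from minute 123 to 123 + 45 = minute 168.
Protein sear waits on the braise (finishes minute 168, plus 10-minute gap → minute 178), so it starts at minute 178 and finishes at 178 + 38 = minute 216.
Plating setup waits on protein sear (finishes minute 216), so it starts at minute 216 and finishes at 216 + 15 = minute 231.
Vegetable prep cannot begin until protein sear (finishes minute 216). It runs from minute 216 to 216 + 10 = minute 226.
All tasks are finished once the last one completes. Finish times: Stock at 65, Sauce base at 123, The braise at 168, Protein sear at 216, Vegetable prep at 226, Plating setup at 231. The latest is minute 231.

231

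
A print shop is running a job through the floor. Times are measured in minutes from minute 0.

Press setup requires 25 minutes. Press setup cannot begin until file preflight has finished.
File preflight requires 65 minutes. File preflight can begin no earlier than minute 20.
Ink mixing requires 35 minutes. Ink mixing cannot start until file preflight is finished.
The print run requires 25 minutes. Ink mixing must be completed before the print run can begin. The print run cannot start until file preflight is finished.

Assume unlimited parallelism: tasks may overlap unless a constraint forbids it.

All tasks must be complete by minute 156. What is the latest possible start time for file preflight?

The print run has no dependents, so it just needs to finish by minute 156. Starting by 156 − 25 = minute 131 achieves that.
Ink mixing feeds into the print run (must start by minute 131); so ink mixing must finish by minute 131 and therefore start by minute 96.
Press setup has no dependents, so it just needs to finish by minute 156. Starting by 156 − 25 = minute 131 achieves that.
File preflight feeds ink mixing (must start by minute 96); press setup (must start by minute 131); the print run (must start by minute 131). Taking the minimum, file preflight must finish by minute 96 and start by 96 − 65 = minute 31.

31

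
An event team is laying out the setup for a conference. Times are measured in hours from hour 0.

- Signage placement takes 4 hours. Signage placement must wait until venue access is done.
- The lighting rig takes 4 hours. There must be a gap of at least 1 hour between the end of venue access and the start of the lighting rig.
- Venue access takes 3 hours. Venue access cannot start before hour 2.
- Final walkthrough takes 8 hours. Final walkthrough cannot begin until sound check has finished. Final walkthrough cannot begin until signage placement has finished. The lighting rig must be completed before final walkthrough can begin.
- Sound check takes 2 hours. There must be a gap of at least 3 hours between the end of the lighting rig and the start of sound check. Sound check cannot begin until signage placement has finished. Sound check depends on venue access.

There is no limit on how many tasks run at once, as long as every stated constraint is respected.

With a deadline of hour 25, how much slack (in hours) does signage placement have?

6

After its own release at hour 2, venue access can start at hour 2 and finishes at hour 5.
Signage placement waits on venue access (finishes hour 5), so it starts at hour 5 and finishes at 5 + 4 = hour 9.

Working backward from the deadline:
Nothing follows final walkthrough; the deadline of hour 25 is its only limit. It must start by 25 − 8 = hour 17.
Sound check must finish before final walkthrough (must start by hour 17). With a 2-hour duration, sound check must start by 17 − 2 = hour 15.
Signage placement feeds sound check (must start by hour 15); final walkthrough (must start by hour 17). Taking the minimum, signage placement must finish by hour 15 and start by 15 − 4 = hour 11.
So signage placement can start as early as hour 5 and as late as hour 11, giving 11 − 5 = 6 hours of slack.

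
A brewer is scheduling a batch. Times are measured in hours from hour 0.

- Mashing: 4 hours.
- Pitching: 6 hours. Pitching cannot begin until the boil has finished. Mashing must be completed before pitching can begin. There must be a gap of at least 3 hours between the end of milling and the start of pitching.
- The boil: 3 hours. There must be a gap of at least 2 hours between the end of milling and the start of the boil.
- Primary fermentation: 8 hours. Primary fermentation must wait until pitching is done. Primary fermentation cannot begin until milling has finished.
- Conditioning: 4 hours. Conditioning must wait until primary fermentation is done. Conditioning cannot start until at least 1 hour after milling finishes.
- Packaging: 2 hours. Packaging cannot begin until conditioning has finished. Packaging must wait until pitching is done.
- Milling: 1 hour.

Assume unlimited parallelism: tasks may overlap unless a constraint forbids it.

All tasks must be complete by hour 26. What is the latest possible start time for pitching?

6

Packaging must finish by hour 26; it takes 2 hours, so it must start by 26 − 2 = hour 24.
Conditioning must finish before packaging (must start by hour 24). With a 4-hour duration, conditioning must start by 24 − 4 = hour 20.
Primary fermentation must finish before conditioning (must start by hour 20). With an 8-hour duration, primary fermentation must start by 20 − 8 = hour 12.
Pitching feeds primary fermentation (must start by hour 12); packaging (must start by hour 24). Taking the minimum, pitching must finish by hour 12 and start by 12 − 6 = hour 6.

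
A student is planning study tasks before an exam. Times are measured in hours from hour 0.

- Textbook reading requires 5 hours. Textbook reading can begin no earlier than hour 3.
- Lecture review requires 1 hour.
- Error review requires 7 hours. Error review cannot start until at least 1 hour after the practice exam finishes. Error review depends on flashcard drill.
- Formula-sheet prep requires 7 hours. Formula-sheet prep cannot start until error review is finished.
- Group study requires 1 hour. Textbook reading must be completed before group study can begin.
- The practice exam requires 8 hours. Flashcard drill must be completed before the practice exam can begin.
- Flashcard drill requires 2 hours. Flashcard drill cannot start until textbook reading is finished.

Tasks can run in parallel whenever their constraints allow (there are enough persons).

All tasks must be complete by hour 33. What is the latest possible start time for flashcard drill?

To finish by hour 33, formula-sheet prep (duration 7) must start no later than hour 26.
Error review has to be done before formula-sheet prep (must start by hour 26). That means finishing by hour 26, i.e. starting by 26 − 7 = hour 19.
The practice exam must finish before error review (must start by hour 19, minus 1-hour gap → hour 18). With an 8-hour duration, the practice exam must start by 18 − 8 = hour 10.
For flashcard drill: the practice exam (must start by hour 10); error review (must start by hour 19). The most restrictive is hour 10; with a 2-hour duration, flashcard drill must start by hour 8.

8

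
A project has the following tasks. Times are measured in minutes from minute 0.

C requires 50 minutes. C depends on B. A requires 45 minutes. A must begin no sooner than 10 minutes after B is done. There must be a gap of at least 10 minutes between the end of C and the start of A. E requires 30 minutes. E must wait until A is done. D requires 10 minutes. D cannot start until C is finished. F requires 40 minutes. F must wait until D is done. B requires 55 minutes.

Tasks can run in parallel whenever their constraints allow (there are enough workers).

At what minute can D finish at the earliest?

115

B can start immediately at minute 0; it finishes at minute 55.
After B (finishes minute 55), C can start at minute 55 and finishes at minute 105.
After C (finishes minute 105), D can start at minute 105 and finishes at minute 115.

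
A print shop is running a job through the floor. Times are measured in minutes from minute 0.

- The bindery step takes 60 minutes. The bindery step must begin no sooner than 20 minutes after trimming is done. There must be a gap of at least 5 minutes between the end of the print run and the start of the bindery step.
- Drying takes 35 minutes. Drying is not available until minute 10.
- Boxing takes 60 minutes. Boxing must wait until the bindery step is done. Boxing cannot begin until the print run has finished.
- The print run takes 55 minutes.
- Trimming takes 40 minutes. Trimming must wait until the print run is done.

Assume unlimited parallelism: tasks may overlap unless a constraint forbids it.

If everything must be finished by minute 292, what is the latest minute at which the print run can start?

57

Boxing must finish by minute 292; it takes 60 minutes, so it must start by 292 − 60 = minute 232.
The bindery step must finish before boxing (must start by minute 232). With a 60-minute duration, the bindery step must start by 232 − 60 = minute 172.
Trimming feeds into the bindery step (must start by minute 172, minus 20-minute gap → minute 152); so trimming must finish by minute 152 and therefore start by minute 112.
For the print run: trimming (must start by minute 112); the bindery step (must start by minute 172, minus 5-minute gap → minute 167); boxing (must start by minute 232). The most restrictive is minute 112; with a 55-minute duration, the print run must start by minute 57.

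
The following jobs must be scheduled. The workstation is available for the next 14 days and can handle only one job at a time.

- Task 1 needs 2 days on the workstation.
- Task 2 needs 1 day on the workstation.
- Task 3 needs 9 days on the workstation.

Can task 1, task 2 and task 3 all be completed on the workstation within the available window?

Yes

Running back to back, the jobs need 2 + 1 + 9 = 12 days on the workstation.
Since 12 ≤ 14, they fit within the window.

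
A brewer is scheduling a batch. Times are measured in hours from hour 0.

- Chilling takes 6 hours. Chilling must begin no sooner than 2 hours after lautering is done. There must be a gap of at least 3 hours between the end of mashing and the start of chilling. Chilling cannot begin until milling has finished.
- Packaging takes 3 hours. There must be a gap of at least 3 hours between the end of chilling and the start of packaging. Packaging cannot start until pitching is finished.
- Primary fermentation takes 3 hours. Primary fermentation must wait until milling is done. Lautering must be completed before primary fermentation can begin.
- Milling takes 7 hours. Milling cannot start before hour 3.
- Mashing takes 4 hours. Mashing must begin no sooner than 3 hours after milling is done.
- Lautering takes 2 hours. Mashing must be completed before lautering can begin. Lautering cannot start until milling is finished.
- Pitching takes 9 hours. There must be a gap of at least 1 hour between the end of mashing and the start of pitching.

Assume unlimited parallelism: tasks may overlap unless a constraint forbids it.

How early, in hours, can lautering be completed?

19

Milling cannot begin until its own release at hour 3. It runs from hour 3 to 3 + 7 = hour 10.
After milling (finishes hour 10, plus 3-hour gap → hour 13), mashing can start at hour 13 and finishes at hour 17.
Lautering needs all of mashing (finishes hour 17); milling (finishes hour 10). That puts its earliest start at hour 17; it finishes at 17 + 2 = hour 19.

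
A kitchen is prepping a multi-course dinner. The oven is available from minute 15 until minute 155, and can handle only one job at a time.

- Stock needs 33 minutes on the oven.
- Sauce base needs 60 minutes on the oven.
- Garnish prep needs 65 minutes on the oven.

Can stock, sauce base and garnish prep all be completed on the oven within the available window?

No

The oven window is 155 − 15 = 140 minutes.
Running back to back, the jobs need 33 + 60 + 65 = 158 minutes on the oven.
Since 158 > 140, they cannot all fit.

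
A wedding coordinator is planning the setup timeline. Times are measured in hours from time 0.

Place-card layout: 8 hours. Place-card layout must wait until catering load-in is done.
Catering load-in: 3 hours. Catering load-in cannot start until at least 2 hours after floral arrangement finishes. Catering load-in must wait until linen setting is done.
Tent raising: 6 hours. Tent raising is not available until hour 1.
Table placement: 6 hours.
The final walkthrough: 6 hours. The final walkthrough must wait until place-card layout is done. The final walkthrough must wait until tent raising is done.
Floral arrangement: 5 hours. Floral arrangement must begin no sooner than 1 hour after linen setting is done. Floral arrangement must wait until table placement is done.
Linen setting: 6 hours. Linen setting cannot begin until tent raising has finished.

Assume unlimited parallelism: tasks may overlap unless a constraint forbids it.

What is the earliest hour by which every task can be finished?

Nothing blocks table placement, so it runs from hour 0 to hour 6.
After its own release at hour 1, tent raising can start at hour 1 and finishes at hour 7.
Linen setting cannot begin until tent raising (finishes hour 7). It runs from hour 7 to 7 + 6 = hour 13.
For floral arrangement: linen setting (finishes hour 13, plus 1-hour gap → hour 14); table placement (finishes hour 6). Taking the maximum gives a start of hour 14, and it finishes at 14 + 5 = hour 19.
Catering load-in has to wait for floral arrangement (finishes hour 19, plus 2-hour gap → hour 21); linen setting (finishes hour 13). The latest of these is hour 21, so catering load-in runs hour 21 to 21 + 3 = hour 24.
Place-card layout waits on catering load-in (finishes hour 24), so it starts at hour 24 and finishes at 24 + 8 = hour 32.
For the final walkthrough: place-card layout (finishes hour 32); tent raising (finishes hour 7). Taking the maximum gives a start of hour 32, and it finishes at 32 + 6 = hour 38.
All tasks are finished once the last one completes. Finish times: Tent raising at 7, Table placement at 6, Linen setting at 13, Floral arrangement at 19, Catering load-in at 24, Place-card layout at 32, The final walkthrough at 38. The latest is hour 38.

38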